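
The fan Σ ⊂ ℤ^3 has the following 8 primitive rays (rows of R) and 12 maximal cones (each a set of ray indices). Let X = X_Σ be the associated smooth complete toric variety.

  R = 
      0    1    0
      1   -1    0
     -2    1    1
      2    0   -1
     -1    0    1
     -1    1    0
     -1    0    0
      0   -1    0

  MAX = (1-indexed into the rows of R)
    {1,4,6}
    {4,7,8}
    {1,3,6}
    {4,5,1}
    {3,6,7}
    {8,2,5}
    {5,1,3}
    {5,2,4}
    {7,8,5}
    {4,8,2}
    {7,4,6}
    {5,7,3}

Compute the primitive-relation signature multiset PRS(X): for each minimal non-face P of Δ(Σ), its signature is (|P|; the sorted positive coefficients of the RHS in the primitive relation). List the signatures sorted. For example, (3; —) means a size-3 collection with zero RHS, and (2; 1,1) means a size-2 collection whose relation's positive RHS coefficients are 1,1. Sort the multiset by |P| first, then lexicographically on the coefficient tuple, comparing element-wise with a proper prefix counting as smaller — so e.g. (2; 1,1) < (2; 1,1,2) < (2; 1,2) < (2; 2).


The 12 primitive collections of Σ (r=8, n=3):

  P={1,8}:  v_{1} + v_{8} = 0  ⇒ sig = (2; —)
  P={2,6}:  v_{2} + v_{6} = 0  ⇒ sig = (2; —)
  P={1,7}:  v_{1} + v_{7} = v_{6}  ⇒ sig = (2; 1)
  P={2,3}:  v_{2} + v_{3} = v_{5}  ⇒ sig = (2; 1)
  P={2,7}:  v_{2} + v_{7} = v_{8}  ⇒ sig = (2; 1)
  P={3,4}:  v_{3} + v_{4} = v_{1}  ⇒ sig = (2; 1)
  P={5,6}:  v_{5} + v_{6} = v_{3}  ⇒ sig = (2; 1)
  P={6,8}:  v_{6} + v_{8} = v_{7}  ⇒ sig = (2; 1)
  P={1,2}:  v_{1} + v_{2} = v_{4} + v_{5}  ⇒ sig = (2; 1,1)
  P={3,8}:  v_{3} + v_{8} = v_{5} + v_{7}  ⇒ sig = (2; 1,1)
  P={4,5,7}:  v_{4} + v_{5} + v_{7} = 0  ⇒ sig = (3; —)
  P={4,5,8}:  v_{4} + v_{5} + v_{8} = v_{2}  ⇒ sig = (3; 1)

Sorted signature multiset PRS(X):
[(2; —), (2; —), (2; 1), (2; 1), (2; 1), (2; 1), (2; 1), (2; 1), (2; 1,1), (2; 1,1), (3; —), (3; 1)]


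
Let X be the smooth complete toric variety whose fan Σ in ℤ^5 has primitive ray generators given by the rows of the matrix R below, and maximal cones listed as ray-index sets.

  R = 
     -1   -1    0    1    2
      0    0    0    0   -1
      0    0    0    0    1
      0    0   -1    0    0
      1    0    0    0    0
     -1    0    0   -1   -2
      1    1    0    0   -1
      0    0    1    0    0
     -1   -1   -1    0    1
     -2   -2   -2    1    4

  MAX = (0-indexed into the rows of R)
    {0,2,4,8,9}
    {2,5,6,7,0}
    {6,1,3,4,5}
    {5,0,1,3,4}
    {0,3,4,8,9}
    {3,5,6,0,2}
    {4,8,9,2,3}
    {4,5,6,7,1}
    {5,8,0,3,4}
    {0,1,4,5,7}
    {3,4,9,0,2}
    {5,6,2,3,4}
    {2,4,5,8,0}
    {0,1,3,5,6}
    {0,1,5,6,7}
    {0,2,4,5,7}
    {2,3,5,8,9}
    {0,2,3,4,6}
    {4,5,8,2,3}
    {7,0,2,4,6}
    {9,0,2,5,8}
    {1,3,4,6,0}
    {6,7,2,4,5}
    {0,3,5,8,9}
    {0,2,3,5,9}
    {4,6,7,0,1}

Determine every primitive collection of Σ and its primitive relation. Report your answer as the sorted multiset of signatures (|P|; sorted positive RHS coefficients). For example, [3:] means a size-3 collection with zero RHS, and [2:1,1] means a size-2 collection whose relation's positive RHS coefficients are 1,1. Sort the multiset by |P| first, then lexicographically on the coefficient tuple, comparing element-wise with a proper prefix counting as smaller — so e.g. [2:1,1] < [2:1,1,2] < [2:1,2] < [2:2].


|primitive collections| = 12. Relations:

  P={1,2}:  v_{1} + v_{2} = 0 — sig = [2:]
  P={3,7}:  v_{3} + v_{7} = 0 — sig = [2:]
  P={6,8}:  v_{6} + v_{8} = v_{3} — sig = [2:1]
  P={1,9}:  v_{1} + v_{9} = v_{0} + v_{3} + v_{8} — sig = [2:1,1,1]
  P={7,9}:  v_{7} + v_{9} = v_{0} + v_{2} + v_{8} — sig = [2:1,1,1]
  P={1,8}:  v_{1} + v_{8} = v_{0} + v_{3} + v_{4} + v_{5} — sig = [2:1,1,1,1]
  P={7,8}:  v_{7} + v_{8} = v_{0} + v_{2} + v_{4} + v_{5} — sig = [2:1,1,1,1]
  P={6,9}:  v_{6} + v_{9} = v_{0} + v_{2} + 2·v_{3} — sig = [2:1,1,2]
  P={4,5,9}:  v_{4} + v_{5} + v_{9} = 2·v_{8} — sig = [3:2]
  P={0,2,3,8}:  v_{0} + v_{2} + v_{3} + v_{8} = v_{9} — sig = [4:1]
  P={0,4,5,6}:  v_{0} + v_{4} + v_{5} + v_{6} = v_{1} — sig = [4:1]
  P={0,2,3,4,5}:  v_{0} + v_{2} + v_{3} + v_{4} + v_{5} = v_{8} — sig = [5:1]

Hence PRS(X_Σ) =
[[2:], [2:], [2:1], [2:1,1,1], [2:1,1,1], [2:1,1,1,1], [2:1,1,1,1], [2:1,1,2], [3:2], [4:1], [4:1], [5:1]]


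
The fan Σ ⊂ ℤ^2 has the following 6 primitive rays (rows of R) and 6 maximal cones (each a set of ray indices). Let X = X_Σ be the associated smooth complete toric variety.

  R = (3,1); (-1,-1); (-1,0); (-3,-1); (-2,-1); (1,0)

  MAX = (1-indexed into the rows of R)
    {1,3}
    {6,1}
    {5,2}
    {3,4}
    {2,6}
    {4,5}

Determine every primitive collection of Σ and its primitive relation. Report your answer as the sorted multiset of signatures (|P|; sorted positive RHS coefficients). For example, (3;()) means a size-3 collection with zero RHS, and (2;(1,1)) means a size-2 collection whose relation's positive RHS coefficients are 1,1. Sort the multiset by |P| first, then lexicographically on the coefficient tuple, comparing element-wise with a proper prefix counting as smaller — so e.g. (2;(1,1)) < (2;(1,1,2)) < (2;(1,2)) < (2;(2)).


9 collections generate NE(X_Σ); each relation:

  P={1,4}:  v_{1} + v_{4} = 0  ⇒ sig = (2;())
  P={3,6}:  v_{3} + v_{6} = 0  ⇒ sig = (2;())
  P={1,5}:  v_{1} + v_{5} = v_{6}  ⇒ sig = (2;(1))
  P={2,3}:  v_{2} + v_{3} = v_{5}  ⇒ sig = (2;(1))
  P={3,5}:  v_{3} + v_{5} = v_{4}  ⇒ sig = (2;(1))
  P={4,6}:  v_{4} + v_{6} = v_{5}  ⇒ sig = (2;(1))
  P={5,6}:  v_{5} + v_{6} = v_{2}  ⇒ sig = (2;(1))
  P={1,2}:  v_{1} + v_{2} = 2·v_{6}  ⇒ sig = (2;(2))
  P={2,4}:  v_{2} + v_{4} = 2·v_{5}  ⇒ sig = (2;(2))

Hence PRS(X_Σ) =
    (2;())
    (2;())
    (2;(1))
    (2;(1))
    (2;(1))
    (2;(1))
    (2;(1))
    (2;(2))
    (2;(2))


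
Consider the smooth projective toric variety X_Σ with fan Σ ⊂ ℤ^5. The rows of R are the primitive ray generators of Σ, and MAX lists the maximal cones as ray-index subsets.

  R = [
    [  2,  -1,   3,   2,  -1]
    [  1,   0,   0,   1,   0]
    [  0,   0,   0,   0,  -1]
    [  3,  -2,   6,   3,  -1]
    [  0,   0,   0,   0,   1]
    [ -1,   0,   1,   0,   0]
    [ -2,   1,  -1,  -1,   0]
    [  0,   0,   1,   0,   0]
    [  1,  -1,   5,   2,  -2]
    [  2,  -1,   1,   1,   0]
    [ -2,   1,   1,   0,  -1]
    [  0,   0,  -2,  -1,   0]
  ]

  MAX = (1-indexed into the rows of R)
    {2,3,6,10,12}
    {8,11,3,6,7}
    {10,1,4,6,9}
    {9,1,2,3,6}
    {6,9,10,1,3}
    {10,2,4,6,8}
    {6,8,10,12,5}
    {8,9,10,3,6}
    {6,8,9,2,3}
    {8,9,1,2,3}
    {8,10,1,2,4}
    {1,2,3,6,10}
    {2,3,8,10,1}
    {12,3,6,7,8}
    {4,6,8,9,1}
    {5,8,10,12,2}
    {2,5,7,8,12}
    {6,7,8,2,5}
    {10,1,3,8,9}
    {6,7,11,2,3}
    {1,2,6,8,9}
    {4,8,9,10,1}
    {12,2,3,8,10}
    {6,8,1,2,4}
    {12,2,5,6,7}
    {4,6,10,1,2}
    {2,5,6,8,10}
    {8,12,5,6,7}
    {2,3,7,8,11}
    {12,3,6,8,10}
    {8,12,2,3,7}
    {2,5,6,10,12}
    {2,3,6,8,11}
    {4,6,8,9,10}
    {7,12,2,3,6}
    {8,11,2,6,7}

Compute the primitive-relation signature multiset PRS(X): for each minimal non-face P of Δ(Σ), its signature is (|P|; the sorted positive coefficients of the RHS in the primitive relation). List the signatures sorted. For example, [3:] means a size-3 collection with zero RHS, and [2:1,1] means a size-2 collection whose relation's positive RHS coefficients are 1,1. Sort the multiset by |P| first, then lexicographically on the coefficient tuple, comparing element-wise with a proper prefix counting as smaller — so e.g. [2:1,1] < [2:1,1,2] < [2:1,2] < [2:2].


25 collections generate NE(X_Σ); each relation:

  P={3,5}:  v_{3} + v_{5} = 0  ⇒ sig = [2:]
  P={7,10}:  v_{7} + v_{10} = 0  ⇒ sig = [2:]
  P={1,12}:  v_{1} + v_{12} = v_{3} + v_{10}  ⇒ sig = [2:1,1]
  P={3,4}:  v_{3} + v_{4} = v_{9} + v_{10}  ⇒ sig = [2:1,1]
  P={11,12}:  v_{11} + v_{12} = v_{3} + v_{7}  ⇒ sig = [2:1,1]
  P={4,7}:  v_{4} + v_{7} = v_{1} + v_{6} + v_{8}  ⇒ sig = [2:1,1,1]
  P={5,9}:  v_{5} + v_{9} = v_{1} + v_{6} + v_{8}  ⇒ sig = [2:1,1,1]
  P={1,5}:  v_{1} + v_{5} = v_{2} + v_{6} + v_{8} + v_{10}  ⇒ sig = [2:1,1,1,1]
  P={1,7}:  v_{1} + v_{7} = v_{2} + v_{3} + v_{6} + v_{8}  ⇒ sig = [2:1,1,1,1]
  P={4,11}:  v_{4} + v_{11} = v_{2} + v_{6} + v_{8} + v_{9}  ⇒ sig = [2:1,1,1,1]
  P={5,11}:  v_{5} + v_{11} = v_{2} + v_{6} + v_{7} + v_{8}  ⇒ sig = [2:1,1,1,1]
  P={10,11}:  v_{10} + v_{11} = v_{2} + v_{3} + v_{6} + v_{8}  ⇒ sig = [2:1,1,1,1]
  P={4,12}:  v_{4} + v_{12} = v_{3} + v_{6} + v_{8} + 2·v_{10}  ⇒ sig = [2:1,1,1,2]
  P={9,12}:  v_{9} + v_{12} = 2·v_{3} + v_{6} + v_{8} + v_{10}  ⇒ sig = [2:1,1,1,2]
  P={4,5}:  v_{4} + v_{5} = v_{2} + 2·v_{6} + 2·v_{8} + 2·v_{10}  ⇒ sig = [2:1,2,2,2]
  P={7,9}:  v_{7} + v_{9} = v_{2} + 2·v_{3} + 2·v_{6} + 2·v_{8}  ⇒ sig = [2:1,2,2,2]
  P={1,11}:  v_{1} + v_{11} = 2·v_{2} + 2·v_{3} + 2·v_{6} + 2·v_{8}  ⇒ sig = [2:2,2,2,2]
  P={9,11}:  v_{9} + v_{11} = 2·v_{2} + 3·v_{3} + 3·v_{6} + 3·v_{8}  ⇒ sig = [2:2,3,3,3]
  P={2,4,9}:  v_{2} + v_{4} + v_{9} = 3·v_{1} + v_{6} + v_{8}  ⇒ sig = [3:1,1,3]
  P={2,9,10}:  v_{2} + v_{9} + v_{10} = 2·v_{1}  ⇒ sig = [3:2]
  P={2,6,8,12}:  v_{2} + v_{6} + v_{8} + v_{12} = 0  ⇒ sig = [4:]
  P={1,3,6,8}:  v_{1} + v_{3} + v_{6} + v_{8} = v_{9}  ⇒ sig = [4:1]
  P={1,6,8,10}:  v_{1} + v_{6} + v_{8} + v_{10} = v_{4}  ⇒ sig = [4:1]
  P={2,3,6,7,8}:  v_{2} + v_{3} + v_{6} + v_{7} + v_{8} = v_{11}  ⇒ sig = [5:1]
  P={2,3,6,8,10}:  v_{2} + v_{3} + v_{6} + v_{8} + v_{10} = v_{1}  ⇒ sig = [5:1]

Sorted signature multiset PRS(X):
    |P|=2: 18 collections, coeffs (), (), (1,1), (1,1), (1,1), (1,1,1), (1,1,1), (1,1,1,1), (1,1,1,1), (1,1,1,1), (1,1,1,1), (1,1,1,1), (1,1,1,2), (1,1,1,2), (1,2,2,2), (1,2,2,2), (2,2,2,2), (2,3,3,3)
    |P|=3: 2 collections, coeffs (1,1,3), (2)
    |P|=4: 3 collections, coeffs (), (1), (1)
    |P|=5: 2 collections, coeffs (1), (1)


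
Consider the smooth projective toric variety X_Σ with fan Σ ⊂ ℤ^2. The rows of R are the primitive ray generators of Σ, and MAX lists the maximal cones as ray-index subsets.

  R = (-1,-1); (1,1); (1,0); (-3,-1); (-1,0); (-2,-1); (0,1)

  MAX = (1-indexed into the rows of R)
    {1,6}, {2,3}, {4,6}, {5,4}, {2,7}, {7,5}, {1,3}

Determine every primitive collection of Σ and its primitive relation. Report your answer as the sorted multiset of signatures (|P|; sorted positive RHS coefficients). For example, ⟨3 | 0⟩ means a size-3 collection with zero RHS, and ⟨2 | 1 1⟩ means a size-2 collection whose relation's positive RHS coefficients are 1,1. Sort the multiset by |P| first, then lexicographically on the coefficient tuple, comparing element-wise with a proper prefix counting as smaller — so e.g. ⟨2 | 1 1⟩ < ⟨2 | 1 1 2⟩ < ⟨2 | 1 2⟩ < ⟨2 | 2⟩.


|primitive collections| = 14. Relations:

  P = {1,2}:  v_{1} + v_{2} = 0  so sig = ⟨2 | 0⟩
  P = {3,5}:  v_{3} + v_{5} = 0  so sig = ⟨2 | 0⟩
  P = {1,5}:  v_{1} + v_{5} = v_{6}  so sig = ⟨2 | 1⟩
  P = {1,7}:  v_{1} + v_{7} = v_{5}  so sig = ⟨2 | 1⟩
  P = {2,5}:  v_{2} + v_{5} = v_{7}  so sig = ⟨2 | 1⟩
  P = {2,6}:  v_{2} + v_{6} = v_{5}  so sig = ⟨2 | 1⟩
  P = {3,4}:  v_{3} + v_{4} = v_{6}  so sig = ⟨2 | 1⟩
  P = {3,6}:  v_{3} + v_{6} = v_{1}  so sig = ⟨2 | 1⟩
  P = {3,7}:  v_{3} + v_{7} = v_{2}  so sig = ⟨2 | 1⟩
  P = {5,6}:  v_{5} + v_{6} = v_{4}  so sig = ⟨2 | 1⟩
  P = {1,4}:  v_{1} + v_{4} = 2·v_{6}  so sig = ⟨2 | 2⟩
  P = {2,4}:  v_{2} + v_{4} = 2·v_{5}  so sig = ⟨2 | 2⟩
  P = {6,7}:  v_{6} + v_{7} = 2·v_{5}  so sig = ⟨2 | 2⟩
  P = {4,7}:  v_{4} + v_{7} = 3·v_{5}  so sig = ⟨2 | 3⟩

Sorted signature multiset PRS(X):
    ⟨2 | 0⟩
    ⟨2 | 0⟩
    ⟨2 | 1⟩
    ⟨2 | 1⟩
    ⟨2 | 1⟩
    ⟨2 | 1⟩
    ⟨2 | 1⟩
    ⟨2 | 1⟩
    ⟨2 | 1⟩
    ⟨2 | 1⟩
    ⟨2 | 2⟩
    ⟨2 | 2⟩
    ⟨2 | 2⟩
    ⟨2 | 3⟩


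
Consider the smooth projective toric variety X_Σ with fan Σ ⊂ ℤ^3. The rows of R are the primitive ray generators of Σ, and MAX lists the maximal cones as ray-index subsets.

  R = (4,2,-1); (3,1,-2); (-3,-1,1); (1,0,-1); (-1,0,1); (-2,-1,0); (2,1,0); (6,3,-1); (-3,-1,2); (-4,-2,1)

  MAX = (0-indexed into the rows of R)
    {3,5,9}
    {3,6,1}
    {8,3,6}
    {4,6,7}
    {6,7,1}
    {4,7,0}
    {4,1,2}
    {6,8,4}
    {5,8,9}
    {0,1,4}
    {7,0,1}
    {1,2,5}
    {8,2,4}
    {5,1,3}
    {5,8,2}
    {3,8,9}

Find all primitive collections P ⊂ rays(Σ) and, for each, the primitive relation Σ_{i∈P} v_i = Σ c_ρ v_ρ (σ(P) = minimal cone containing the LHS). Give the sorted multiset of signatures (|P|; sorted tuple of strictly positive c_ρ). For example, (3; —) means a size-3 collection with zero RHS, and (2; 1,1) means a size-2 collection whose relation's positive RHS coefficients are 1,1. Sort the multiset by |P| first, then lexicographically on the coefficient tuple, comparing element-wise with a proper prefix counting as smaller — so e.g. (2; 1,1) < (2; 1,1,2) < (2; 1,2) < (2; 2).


Primitive collections (24):

  P = {0,9}:  v_{0} + v_{9} = 0  ⟹  sig = (2; —)
  P = {1,8}:  v_{1} + v_{8} = 0  ⟹  sig = (2; —)
  P = {3,4}:  v_{3} + v_{4} = 0  ⟹  sig = (2; —)
  P = {5,6}:  v_{5} + v_{6} = 0  ⟹  sig = (2; —)
  P = {0,6}:  v_{0} + v_{6} = v_{7}  ⟹  sig = (2; 1)
  P = {2,3}:  v_{2} + v_{3} = v_{5}  ⟹  sig = (2; 1)
  P = {2,6}:  v_{2} + v_{6} = v_{4}  ⟹  sig = (2; 1)
  P = {4,5}:  v_{4} + v_{5} = v_{2}  ⟹  sig = (2; 1)
  P = {5,7}:  v_{5} + v_{7} = v_{0}  ⟹  sig = (2; 1)
  P = {7,9}:  v_{7} + v_{9} = v_{6}  ⟹  sig = (2; 1)
  P = {0,3}:  v_{0} + v_{3} = v_{1} + v_{6}  ⟹  sig = (2; 1,1)
  P = {0,5}:  v_{0} + v_{5} = v_{1} + v_{4}  ⟹  sig = (2; 1,1)
  P = {0,8}:  v_{0} + v_{8} = v_{4} + v_{6}  ⟹  sig = (2; 1,1)
  P = {1,9}:  v_{1} + v_{9} = v_{3} + v_{5}  ⟹  sig = (2; 1,1)
  P = {2,7}:  v_{2} + v_{7} = v_{0} + v_{4}  ⟹  sig = (2; 1,1)
  P = {4,9}:  v_{4} + v_{9} = v_{5} + v_{8}  ⟹  sig = (2; 1,1)
  P = {6,9}:  v_{6} + v_{9} = v_{3} + v_{8}  ⟹  sig = (2; 1,1)
  P = {0,2}:  v_{0} + v_{2} = v_{1} + 2·v_{4}  ⟹  sig = (2; 1,2)
  P = {2,9}:  v_{2} + v_{9} = 2·v_{5} + v_{8}  ⟹  sig = (2; 1,2)
  P = {3,7}:  v_{3} + v_{7} = v_{1} + 2·v_{6}  ⟹  sig = (2; 1,2)
  P = {7,8}:  v_{7} + v_{8} = v_{4} + 2·v_{6}  ⟹  sig = (2; 1,2)
  P = {1,4,6}:  v_{1} + v_{4} + v_{6} = v_{0}  ⟹  sig = (3; 1)
  P = {3,5,8}:  v_{3} + v_{5} + v_{8} = v_{9}  ⟹  sig = (3; 1)
  P = {1,4,7}:  v_{1} + v_{4} + v_{7} = 2·v_{0}  ⟹  sig = (3; 2)

Sorted signature multiset PRS(X):
[(2; —), (2; —), (2; —), (2; —), (2; 1), (2; 1), (2; 1), (2; 1), (2; 1), (2; 1), (2; 1,1), (2; 1,1), (2; 1,1), (2; 1,1), (2; 1,1), (2; 1,1), (2; 1,1), (2; 1,2), (2; 1,2), (2; 1,2), (2; 1,2), (3; 1), (3; 1), (3; 2)]


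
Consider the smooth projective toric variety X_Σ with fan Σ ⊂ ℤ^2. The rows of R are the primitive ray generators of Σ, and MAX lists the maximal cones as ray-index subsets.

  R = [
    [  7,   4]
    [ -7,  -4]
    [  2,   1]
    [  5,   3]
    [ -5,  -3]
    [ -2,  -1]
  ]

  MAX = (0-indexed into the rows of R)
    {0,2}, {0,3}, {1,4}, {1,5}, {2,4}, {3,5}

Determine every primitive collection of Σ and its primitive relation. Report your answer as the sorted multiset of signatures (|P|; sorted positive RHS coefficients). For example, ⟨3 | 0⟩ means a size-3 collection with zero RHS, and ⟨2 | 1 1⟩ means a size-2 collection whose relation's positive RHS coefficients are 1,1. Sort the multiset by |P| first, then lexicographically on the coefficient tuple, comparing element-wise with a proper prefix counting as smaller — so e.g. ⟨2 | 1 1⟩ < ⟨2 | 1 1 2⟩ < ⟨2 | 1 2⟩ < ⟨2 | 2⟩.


The 9 primitive collections of Σ (r=6, n=2):

  {0,1}:  v_{0} + v_{1} = 0  →  sig = ⟨2 | 0⟩
  {2,5}:  v_{2} + v_{5} = 0  →  sig = ⟨2 | 0⟩
  {3,4}:  v_{3} + v_{4} = 0  →  sig = ⟨2 | 0⟩
  {0,4}:  v_{0} + v_{4} = v_{2}  →  sig = ⟨2 | 1⟩
  {0,5}:  v_{0} + v_{5} = v_{3}  →  sig = ⟨2 | 1⟩
  {1,2}:  v_{1} + v_{2} = v_{4}  →  sig = ⟨2 | 1⟩
  {1,3}:  v_{1} + v_{3} = v_{5}  →  sig = ⟨2 | 1⟩
  {2,3}:  v_{2} + v_{3} = v_{0}  →  sig = ⟨2 | 1⟩
  {4,5}:  v_{4} + v_{5} = v_{1}  →  sig = ⟨2 | 1⟩

Signatures (|P|; sorted positive RHS coefficients), sorted:
    |P|=2: 9 collections, coeffs (), (), (), (1), (1), (1), (1), (1), (1)


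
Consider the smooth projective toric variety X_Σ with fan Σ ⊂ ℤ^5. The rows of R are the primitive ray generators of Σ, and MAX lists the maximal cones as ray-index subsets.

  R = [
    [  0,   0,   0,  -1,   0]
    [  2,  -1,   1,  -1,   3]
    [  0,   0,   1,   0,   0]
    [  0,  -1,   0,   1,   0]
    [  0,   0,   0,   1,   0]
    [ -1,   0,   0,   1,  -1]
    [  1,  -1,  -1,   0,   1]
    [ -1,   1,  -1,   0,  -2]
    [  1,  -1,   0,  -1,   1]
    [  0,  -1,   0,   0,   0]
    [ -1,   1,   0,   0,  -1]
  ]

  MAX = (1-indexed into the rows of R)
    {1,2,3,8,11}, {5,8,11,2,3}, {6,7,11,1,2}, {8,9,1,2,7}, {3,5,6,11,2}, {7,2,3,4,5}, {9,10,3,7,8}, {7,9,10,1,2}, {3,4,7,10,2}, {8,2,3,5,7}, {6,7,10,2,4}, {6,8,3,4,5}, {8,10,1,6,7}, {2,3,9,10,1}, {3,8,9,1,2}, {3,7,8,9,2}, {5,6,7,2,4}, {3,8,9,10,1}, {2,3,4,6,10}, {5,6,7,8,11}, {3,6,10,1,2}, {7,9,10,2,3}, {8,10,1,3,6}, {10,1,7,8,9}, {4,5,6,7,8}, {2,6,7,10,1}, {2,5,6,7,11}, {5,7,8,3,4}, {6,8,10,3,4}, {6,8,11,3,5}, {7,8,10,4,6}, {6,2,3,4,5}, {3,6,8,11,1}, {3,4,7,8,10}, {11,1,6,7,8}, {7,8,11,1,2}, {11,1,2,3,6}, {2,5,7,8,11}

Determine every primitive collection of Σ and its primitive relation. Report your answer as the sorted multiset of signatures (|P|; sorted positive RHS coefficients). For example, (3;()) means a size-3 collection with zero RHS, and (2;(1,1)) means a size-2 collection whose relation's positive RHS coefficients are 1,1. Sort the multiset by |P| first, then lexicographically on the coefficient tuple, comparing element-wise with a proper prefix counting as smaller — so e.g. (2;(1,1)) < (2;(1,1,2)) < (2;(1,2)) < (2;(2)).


Δ(Σ) — 11 vertices, 15 min non-faces:

  P = {1,5}:  v_{1} + v_{5} = 0  →  sig = (2;())
  P = {1,4}:  v_{1} + v_{4} = v_{10}  →  sig = (2;(1))
  P = {4,11}:  v_{4} + v_{11} = v_{6}  →  sig = (2;(1))
  P = {5,10}:  v_{5} + v_{10} = v_{4}  →  sig = (2;(1))
  P = {6,9}:  v_{6} + v_{9} = v_{10}  →  sig = (2;(1))
  P = {9,11}:  v_{9} + v_{11} = v_{1}  →  sig = (2;(1))
  P = {5,9}:  v_{5} + v_{9} = v_{3} + v_{7}  →  sig = (2;(1,1))
  P = {10,11}:  v_{10} + v_{11} = v_{1} + v_{6}  →  sig = (2;(1,1))
  P = {4,9}:  v_{4} + v_{9} = v_{3} + v_{7} + v_{10}  →  sig = (2;(1,1,1))
  P = {2,6,8}:  v_{2} + v_{6} + v_{8} = 0  →  sig = (3;())
  P = {3,7,11}:  v_{3} + v_{7} + v_{11} = 0  →  sig = (3;())
  P = {1,3,7}:  v_{1} + v_{3} + v_{7} = v_{9}  →  sig = (3;(1))
  P = {2,8,10}:  v_{2} + v_{8} + v_{10} = v_{9}  →  sig = (3;(1))
  P = {3,6,7}:  v_{3} + v_{6} + v_{7} = v_{4}  →  sig = (3;(1))
  P = {2,4,8}:  v_{2} + v_{4} + v_{8} = v_{3} + v_{7}  →  sig = (3;(1,1))

Signatures (|P|; sorted positive RHS coefficients), sorted:
    |P|=2: 9 collections, coeffs (), (1), (1), (1), (1), (1), (1,1), (1,1), (1,1,1)
    |P|=3: 6 collections, coeffs (), (), (1), (1), (1), (1,1)


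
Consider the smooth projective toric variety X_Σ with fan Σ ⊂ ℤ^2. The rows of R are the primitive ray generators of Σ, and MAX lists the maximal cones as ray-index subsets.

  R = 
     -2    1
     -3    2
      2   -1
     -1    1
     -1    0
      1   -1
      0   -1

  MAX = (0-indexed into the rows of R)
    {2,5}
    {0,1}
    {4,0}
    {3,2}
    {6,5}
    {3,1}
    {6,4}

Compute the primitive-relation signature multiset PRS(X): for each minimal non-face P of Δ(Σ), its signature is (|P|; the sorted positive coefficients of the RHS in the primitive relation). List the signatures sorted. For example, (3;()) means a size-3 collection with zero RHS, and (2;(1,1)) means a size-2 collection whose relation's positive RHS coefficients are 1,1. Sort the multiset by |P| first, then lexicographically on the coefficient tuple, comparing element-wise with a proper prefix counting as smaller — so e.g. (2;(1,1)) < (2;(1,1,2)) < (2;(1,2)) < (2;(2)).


The 14 primitive collections of Σ (r=7, n=2):

  P={0,2}:  v_{0} + v_{2} = 0  →  sig = (2;())
  P={3,5}:  v_{3} + v_{5} = 0  →  sig = (2;())
  P={0,3}:  v_{0} + v_{3} = v_{1}  →  sig = (2;(1))
  P={0,5}:  v_{0} + v_{5} = v_{4}  →  sig = (2;(1))
  P={1,2}:  v_{1} + v_{2} = v_{3}  →  sig = (2;(1))
  P={1,5}:  v_{1} + v_{5} = v_{0}  →  sig = (2;(1))
  P={2,4}:  v_{2} + v_{4} = v_{5}  →  sig = (2;(1))
  P={3,4}:  v_{3} + v_{4} = v_{0}  →  sig = (2;(1))
  P={3,6}:  v_{3} + v_{6} = v_{4}  →  sig = (2;(1))
  P={4,5}:  v_{4} + v_{5} = v_{6}  →  sig = (2;(1))
  P={1,6}:  v_{1} + v_{6} = v_{0} + v_{4}  →  sig = (2;(1,1))
  P={0,6}:  v_{0} + v_{6} = 2·v_{4}  →  sig = (2;(2))
  P={1,4}:  v_{1} + v_{4} = 2·v_{0}  →  sig = (2;(2))
  P={2,6}:  v_{2} + v_{6} = 2·v_{5}  →  sig = (2;(2))

Signatures (|P|; sorted positive RHS coefficients), sorted:
{ (2;()) ×2,  (2;(1)) ×8,  (2;(1,1)),  (2;(2)) ×3 }


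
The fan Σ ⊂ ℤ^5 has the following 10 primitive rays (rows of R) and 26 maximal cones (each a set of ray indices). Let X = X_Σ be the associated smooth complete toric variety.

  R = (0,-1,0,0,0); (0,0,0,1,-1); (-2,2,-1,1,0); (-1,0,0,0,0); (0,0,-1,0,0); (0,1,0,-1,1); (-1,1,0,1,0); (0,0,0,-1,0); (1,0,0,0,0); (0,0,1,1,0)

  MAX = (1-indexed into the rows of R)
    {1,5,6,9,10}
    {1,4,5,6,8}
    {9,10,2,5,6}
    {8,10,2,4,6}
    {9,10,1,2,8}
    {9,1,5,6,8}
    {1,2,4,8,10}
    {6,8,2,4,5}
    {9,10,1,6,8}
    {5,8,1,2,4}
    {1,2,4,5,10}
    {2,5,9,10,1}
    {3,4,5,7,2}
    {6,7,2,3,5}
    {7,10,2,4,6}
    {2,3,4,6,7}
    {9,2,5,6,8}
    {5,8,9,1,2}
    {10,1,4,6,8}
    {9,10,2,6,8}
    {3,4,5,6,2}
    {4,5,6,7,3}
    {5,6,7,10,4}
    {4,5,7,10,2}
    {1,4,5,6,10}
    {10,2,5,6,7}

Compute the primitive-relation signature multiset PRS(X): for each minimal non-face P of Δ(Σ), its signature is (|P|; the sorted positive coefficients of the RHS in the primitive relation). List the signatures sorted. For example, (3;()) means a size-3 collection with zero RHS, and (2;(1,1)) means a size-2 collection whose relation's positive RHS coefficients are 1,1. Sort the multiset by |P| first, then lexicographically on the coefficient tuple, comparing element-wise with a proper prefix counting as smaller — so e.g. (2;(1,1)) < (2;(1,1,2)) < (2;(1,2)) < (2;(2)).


Σ has 12 primitive collections:

  P = {4,9}:  v_{4} + v_{9} = 0  →  sig = (2;())
  P = {1,3}:  v_{1} + v_{3} = v_{4} + v_{5} + v_{7}  →  sig = (2;(1,1,1))
  P = {1,7}:  v_{1} + v_{7} = v_{4} + v_{5} + v_{10}  →  sig = (2;(1,1,1))
  P = {7,8}:  v_{7} + v_{8} = v_{2} + v_{4} + v_{6}  →  sig = (2;(1,1,1))
  P = {3,9}:  v_{3} + v_{9} = v_{2} + v_{5} + v_{6} + v_{7}  →  sig = (2;(1,1,1,1))
  P = {7,9}:  v_{7} + v_{9} = v_{2} + v_{5} + v_{6} + v_{10}  →  sig = (2;(1,1,1,1))
  P = {3,8}:  v_{3} + v_{8} = 2·v_{2} + 2·v_{4} + v_{5} + 2·v_{6}  →  sig = (2;(1,2,2,2))
  P = {3,10}:  v_{3} + v_{10} = 2·v_{7}  →  sig = (2;(2))
  P = {1,2,6}:  v_{1} + v_{2} + v_{6} = 0  →  sig = (3;())
  P = {5,8,10}:  v_{5} + v_{8} + v_{10} = 0  →  sig = (3;())
  P = {2,4,5,6,7}:  v_{2} + v_{4} + v_{5} + v_{6} + v_{7} = v_{3}  →  sig = (5;(1))
  P = {2,4,5,6,10}:  v_{2} + v_{4} + v_{5} + v_{6} + v_{10} = v_{7}  →  sig = (5;(1))

Hence PRS(X_Σ) =
    |P|=2: 8 collections, coeffs (), (1,1,1), (1,1,1), (1,1,1), (1,1,1,1), (1,1,1,1), (1,2,2,2), (2)
    |P|=3: 2 collections, coeffs (), ()
    |P|=5: 2 collections, coeffs (1), (1)


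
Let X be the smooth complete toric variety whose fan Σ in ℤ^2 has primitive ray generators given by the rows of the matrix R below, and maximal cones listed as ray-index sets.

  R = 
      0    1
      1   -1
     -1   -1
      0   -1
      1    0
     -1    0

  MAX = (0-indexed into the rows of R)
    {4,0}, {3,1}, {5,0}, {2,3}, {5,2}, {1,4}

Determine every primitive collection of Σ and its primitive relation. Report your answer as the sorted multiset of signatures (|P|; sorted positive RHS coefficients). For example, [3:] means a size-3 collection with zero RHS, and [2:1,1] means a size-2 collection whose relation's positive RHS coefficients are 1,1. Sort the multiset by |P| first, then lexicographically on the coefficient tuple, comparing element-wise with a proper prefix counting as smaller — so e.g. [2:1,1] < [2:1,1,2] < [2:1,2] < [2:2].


9 minimal non-faces of Δ(Σ) (on 6 rays):

  P = {0,3}:  v_{0} + v_{3} = 0  ⟹  sig = [2:]
  P = {4,5}:  v_{4} + v_{5} = 0  ⟹  sig = [2:]
  P = {0,1}:  v_{0} + v_{1} = v_{4}  ⟹  sig = [2:1]
  P = {0,2}:  v_{0} + v_{2} = v_{5}  ⟹  sig = [2:1]
  P = {1,5}:  v_{1} + v_{5} = v_{3}  ⟹  sig = [2:1]
  P = {2,4}:  v_{2} + v_{4} = v_{3}  ⟹  sig = [2:1]
  P = {3,4}:  v_{3} + v_{4} = v_{1}  ⟹  sig = [2:1]
  P = {3,5}:  v_{3} + v_{5} = v_{2}  ⟹  sig = [2:1]
  P = {1,2}:  v_{1} + v_{2} = 2·v_{3}  ⟹  sig = [2:2]

so the primitive-relation signature multiset is
{ [2:] ×2,  [2:1] ×6,  [2:2] }


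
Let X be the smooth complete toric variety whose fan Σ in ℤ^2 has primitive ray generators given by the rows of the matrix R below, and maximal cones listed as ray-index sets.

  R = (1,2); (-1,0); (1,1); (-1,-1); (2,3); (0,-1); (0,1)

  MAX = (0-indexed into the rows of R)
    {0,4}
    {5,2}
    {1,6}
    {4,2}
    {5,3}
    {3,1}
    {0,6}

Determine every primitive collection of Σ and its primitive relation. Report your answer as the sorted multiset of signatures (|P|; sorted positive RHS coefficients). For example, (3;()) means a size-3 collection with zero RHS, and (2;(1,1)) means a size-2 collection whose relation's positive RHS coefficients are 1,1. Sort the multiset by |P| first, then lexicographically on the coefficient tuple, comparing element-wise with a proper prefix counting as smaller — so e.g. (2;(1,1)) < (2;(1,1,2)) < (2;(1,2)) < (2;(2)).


The 14 primitive collections of Σ (r=7, n=2):

  • {2,3}:  v_{2} + v_{3} = 0 — sig = (2;())
  • {5,6}:  v_{5} + v_{6} = 0 — sig = (2;())
  • {0,2}:  v_{0} + v_{2} = v_{4} — sig = (2;(1))
  • {0,3}:  v_{0} + v_{3} = v_{6} — sig = (2;(1))
  • {0,5}:  v_{0} + v_{5} = v_{2} — sig = (2;(1))
  • {1,2}:  v_{1} + v_{2} = v_{6} — sig = (2;(1))
  • {1,5}:  v_{1} + v_{5} = v_{3} — sig = (2;(1))
  • {2,6}:  v_{2} + v_{6} = v_{0} — sig = (2;(1))
  • {3,4}:  v_{3} + v_{4} = v_{0} — sig = (2;(1))
  • {3,6}:  v_{3} + v_{6} = v_{1} — sig = (2;(1))
  • {1,4}:  v_{1} + v_{4} = v_{0} + v_{6} — sig = (2;(1,1))
  • {0,1}:  v_{0} + v_{1} = 2·v_{6} — sig = (2;(2))
  • {4,5}:  v_{4} + v_{5} = 2·v_{2} — sig = (2;(2))
  • {4,6}:  v_{4} + v_{6} = 2·v_{0} — sig = (2;(2))

Hence PRS(X_Σ) =
{ (2;()) ×2,  (2;(1)) ×8,  (2;(1,1)),  (2;(2)) ×3 }


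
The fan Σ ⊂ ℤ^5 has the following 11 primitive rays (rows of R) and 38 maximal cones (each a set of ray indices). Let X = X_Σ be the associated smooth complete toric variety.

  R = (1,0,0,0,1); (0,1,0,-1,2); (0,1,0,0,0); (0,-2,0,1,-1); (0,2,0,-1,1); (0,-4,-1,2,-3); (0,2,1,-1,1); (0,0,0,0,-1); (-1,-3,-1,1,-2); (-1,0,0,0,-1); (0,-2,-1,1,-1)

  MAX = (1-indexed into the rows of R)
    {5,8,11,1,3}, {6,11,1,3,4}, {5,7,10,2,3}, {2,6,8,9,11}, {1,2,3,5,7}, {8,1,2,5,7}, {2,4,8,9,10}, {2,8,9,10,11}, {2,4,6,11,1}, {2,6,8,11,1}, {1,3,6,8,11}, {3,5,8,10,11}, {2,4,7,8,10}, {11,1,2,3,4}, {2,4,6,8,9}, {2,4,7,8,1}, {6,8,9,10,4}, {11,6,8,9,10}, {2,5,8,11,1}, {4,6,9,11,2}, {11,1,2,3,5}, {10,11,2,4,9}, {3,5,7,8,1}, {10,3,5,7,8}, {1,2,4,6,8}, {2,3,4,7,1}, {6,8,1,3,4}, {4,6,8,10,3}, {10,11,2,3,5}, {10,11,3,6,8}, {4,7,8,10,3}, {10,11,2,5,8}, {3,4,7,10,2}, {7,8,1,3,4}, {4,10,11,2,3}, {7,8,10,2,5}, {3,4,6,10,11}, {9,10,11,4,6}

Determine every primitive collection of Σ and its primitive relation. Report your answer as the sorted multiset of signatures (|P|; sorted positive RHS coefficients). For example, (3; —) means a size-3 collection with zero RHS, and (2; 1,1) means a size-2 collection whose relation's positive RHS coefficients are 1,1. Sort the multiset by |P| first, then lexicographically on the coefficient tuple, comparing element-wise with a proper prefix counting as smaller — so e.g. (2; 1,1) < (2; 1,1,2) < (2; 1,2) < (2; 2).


|primitive collections| = 13. Relations:

  • {1,10}:  v_{1} + v_{10} = 0  ⟹  sig = (2; —)
  • {4,5}:  v_{4} + v_{5} = 0  ⟹  sig = (2; —)
  • {7,11}:  v_{7} + v_{11} = 0  ⟹  sig = (2; —)
  • {1,9}:  v_{1} + v_{9} = v_{2} + v_{6}  ⟹  sig = (2; 1,1)
  • {3,9}:  v_{3} + v_{9} = v_{10} + v_{11}  ⟹  sig = (2; 1,1)
  • {5,6}:  v_{5} + v_{6} = v_{8} + v_{11}  ⟹  sig = (2; 1,1)
  • {6,7}:  v_{6} + v_{7} = v_{4} + v_{8}  ⟹  sig = (2; 1,1)
  • {5,9}:  v_{5} + v_{9} = v_{2} + v_{8} + v_{10} + v_{11}  ⟹  sig = (2; 1,1,1,1)
  • {7,9}:  v_{7} + v_{9} = v_{2} + v_{4} + v_{8} + v_{10}  ⟹  sig = (2; 1,1,1,1)
  • {2,3,6}:  v_{2} + v_{3} + v_{6} = v_{11}  ⟹  sig = (3; 1)
  • {2,3,8}:  v_{2} + v_{3} + v_{8} = v_{5}  ⟹  sig = (3; 1)
  • {2,6,10}:  v_{2} + v_{6} + v_{10} = v_{9}  ⟹  sig = (3; 1)
  • {4,8,11}:  v_{4} + v_{8} + v_{11} = v_{6}  ⟹  sig = (3; 1)

so the primitive-relation signature multiset is
{ (2; —) ×3,  (2; 1,1) ×4,  (2; 1,1,1,1) ×2,  (3; 1) ×4 }


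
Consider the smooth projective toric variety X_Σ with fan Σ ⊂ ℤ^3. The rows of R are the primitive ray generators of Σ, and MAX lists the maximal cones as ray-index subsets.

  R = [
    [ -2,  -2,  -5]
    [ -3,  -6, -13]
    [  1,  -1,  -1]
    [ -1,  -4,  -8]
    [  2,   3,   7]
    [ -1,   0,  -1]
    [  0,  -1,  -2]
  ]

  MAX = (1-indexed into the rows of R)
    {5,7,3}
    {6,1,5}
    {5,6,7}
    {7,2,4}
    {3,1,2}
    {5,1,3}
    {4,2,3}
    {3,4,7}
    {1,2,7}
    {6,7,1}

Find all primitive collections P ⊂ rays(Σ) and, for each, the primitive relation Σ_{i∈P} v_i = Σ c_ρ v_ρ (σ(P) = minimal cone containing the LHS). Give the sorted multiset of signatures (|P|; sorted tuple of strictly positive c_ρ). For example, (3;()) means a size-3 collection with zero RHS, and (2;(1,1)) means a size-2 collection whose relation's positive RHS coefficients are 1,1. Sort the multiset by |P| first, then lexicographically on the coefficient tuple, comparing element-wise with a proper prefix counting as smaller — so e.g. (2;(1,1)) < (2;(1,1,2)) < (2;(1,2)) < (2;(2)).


Δ(Σ) — 7 vertices, 9 min non-faces:

  {1,4}:  v_{1} + v_{4} = v_{2}  →  sig = (2;(1))
  {3,6}:  v_{3} + v_{6} = v_{7}  →  sig = (2;(1))
  {4,5}:  v_{4} + v_{5} = v_{3}  →  sig = (2;(1))
  {2,5}:  v_{2} + v_{5} = v_{1} + v_{3}  →  sig = (2;(1,1))
  {4,6}:  v_{4} + v_{6} = v_{1} + 2·v_{7}  →  sig = (2;(1,2))
  {2,6}:  v_{2} + v_{6} = 2·v_{1} + 2·v_{7}  →  sig = (2;(2,2))
  {1,5,7}:  v_{1} + v_{5} + v_{7} = 0  →  sig = (3;())
  {1,3,7}:  v_{1} + v_{3} + v_{7} = v_{4}  →  sig = (3;(1))
  {2,3,7}:  v_{2} + v_{3} + v_{7} = 2·v_{4}  →  sig = (3;(2))

Signatures (|P|; sorted positive RHS coefficients), sorted:
{ (2;(1)) ×3,  (2;(1,1)),  (2;(1,2)),  (2;(2,2)),  (3;()),  (3;(1)),  (3;(2)) }


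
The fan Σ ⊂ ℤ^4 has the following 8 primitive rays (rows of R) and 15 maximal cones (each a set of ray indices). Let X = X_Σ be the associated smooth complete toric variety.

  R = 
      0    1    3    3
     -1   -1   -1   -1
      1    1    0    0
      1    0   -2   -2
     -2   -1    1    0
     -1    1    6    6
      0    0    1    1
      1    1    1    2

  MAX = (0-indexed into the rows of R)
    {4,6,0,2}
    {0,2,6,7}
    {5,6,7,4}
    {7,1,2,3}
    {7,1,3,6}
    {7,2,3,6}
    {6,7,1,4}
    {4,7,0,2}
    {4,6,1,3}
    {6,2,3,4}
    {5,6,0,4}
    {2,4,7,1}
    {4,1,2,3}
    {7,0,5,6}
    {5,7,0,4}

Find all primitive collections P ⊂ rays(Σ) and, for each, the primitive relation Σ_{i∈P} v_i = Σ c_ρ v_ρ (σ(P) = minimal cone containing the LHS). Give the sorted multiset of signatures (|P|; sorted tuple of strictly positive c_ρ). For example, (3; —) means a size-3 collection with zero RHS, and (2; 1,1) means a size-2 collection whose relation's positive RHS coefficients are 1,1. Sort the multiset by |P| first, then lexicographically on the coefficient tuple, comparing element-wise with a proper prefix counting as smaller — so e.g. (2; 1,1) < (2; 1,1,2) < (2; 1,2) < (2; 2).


9 collections generate NE(X_Σ); each relation:

  P={0,1}:  v_{0} + v_{1} = v_{4} + v_{7} ; sig = (2; 1,1)
  P={0,3}:  v_{0} + v_{3} = v_{2} + v_{6} ; sig = (2; 1,1)
  P={3,5}:  v_{3} + v_{5} = v_{0} + v_{6} ; sig = (2; 1,1)
  P={1,5}:  v_{1} + v_{5} = 2·v_{4} + v_{6} + 2·v_{7} ; sig = (2; 1,2,2)
  P={2,5}:  v_{2} + v_{5} = 2·v_{0} ; sig = (2; 2)
  P={1,2,6}:  v_{1} + v_{2} + v_{6} = 0 ; sig = (3; —)
  P={3,4,7}:  v_{3} + v_{4} + v_{7} = 0 ; sig = (3; —)
  P={0,4,6,7}:  v_{0} + v_{4} + v_{6} + v_{7} = v_{5} ; sig = (4; 1)
  P={2,4,6,7}:  v_{2} + v_{4} + v_{6} + v_{7} = v_{0} ; sig = (4; 1)

Hence PRS(X_Σ) =
{ (2; 1,1) ×3,  (2; 1,2,2),  (2; 2),  (3; —) ×2,  (4; 1) ×2 }


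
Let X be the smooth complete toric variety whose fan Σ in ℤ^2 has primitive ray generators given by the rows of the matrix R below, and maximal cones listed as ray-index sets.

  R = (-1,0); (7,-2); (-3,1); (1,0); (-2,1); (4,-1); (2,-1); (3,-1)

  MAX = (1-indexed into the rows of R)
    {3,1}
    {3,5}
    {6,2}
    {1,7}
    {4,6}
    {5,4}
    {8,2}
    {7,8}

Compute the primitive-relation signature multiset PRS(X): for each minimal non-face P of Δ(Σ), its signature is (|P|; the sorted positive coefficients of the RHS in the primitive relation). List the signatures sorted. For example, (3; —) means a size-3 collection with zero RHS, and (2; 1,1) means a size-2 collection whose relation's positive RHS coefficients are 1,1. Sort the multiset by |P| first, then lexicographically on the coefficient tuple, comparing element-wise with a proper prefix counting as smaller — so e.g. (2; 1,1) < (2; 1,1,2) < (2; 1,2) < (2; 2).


20 minimal non-faces of Δ(Σ) (on 8 rays):

  P = {1,4}:  v_{1} + v_{4} = 0 — sig = (2; —)
  P = {3,8}:  v_{3} + v_{8} = 0 — sig = (2; —)
  P = {5,7}:  v_{5} + v_{7} = 0 — sig = (2; —)
  P = {1,5}:  v_{1} + v_{5} = v_{3} — sig = (2; 1)
  P = {1,6}:  v_{1} + v_{6} = v_{8} — sig = (2; 1)
  P = {1,8}:  v_{1} + v_{8} = v_{7} — sig = (2; 1)
  P = {2,3}:  v_{2} + v_{3} = v_{6} — sig = (2; 1)
  P = {3,4}:  v_{3} + v_{4} = v_{5} — sig = (2; 1)
  P = {3,6}:  v_{3} + v_{6} = v_{4} — sig = (2; 1)
  P = {3,7}:  v_{3} + v_{7} = v_{1} — sig = (2; 1)
  P = {4,7}:  v_{4} + v_{7} = v_{8} — sig = (2; 1)
  P = {4,8}:  v_{4} + v_{8} = v_{6} — sig = (2; 1)
  P = {5,8}:  v_{5} + v_{8} = v_{4} — sig = (2; 1)
  P = {6,8}:  v_{6} + v_{8} = v_{2} — sig = (2; 1)
  P = {2,5}:  v_{2} + v_{5} = v_{4} + v_{6} — sig = (2; 1,1)
  P = {1,2}:  v_{1} + v_{2} = 2·v_{8} — sig = (2; 2)
  P = {2,4}:  v_{2} + v_{4} = 2·v_{6} — sig = (2; 2)
  P = {5,6}:  v_{5} + v_{6} = 2·v_{4} — sig = (2; 2)
  P = {6,7}:  v_{6} + v_{7} = 2·v_{8} — sig = (2; 2)
  P = {2,7}:  v_{2} + v_{7} = 3·v_{8} — sig = (2; 3)

Signatures (|P|; sorted positive RHS coefficients), sorted:
[(2; —), (2; —), (2; —), (2; 1), (2; 1), (2; 1), (2; 1), (2; 1), (2; 1), (2; 1), (2; 1), (2; 1), (2; 1), (2; 1), (2; 1,1), (2; 2), (2; 2), (2; 2), (2; 2), (2; 3)]


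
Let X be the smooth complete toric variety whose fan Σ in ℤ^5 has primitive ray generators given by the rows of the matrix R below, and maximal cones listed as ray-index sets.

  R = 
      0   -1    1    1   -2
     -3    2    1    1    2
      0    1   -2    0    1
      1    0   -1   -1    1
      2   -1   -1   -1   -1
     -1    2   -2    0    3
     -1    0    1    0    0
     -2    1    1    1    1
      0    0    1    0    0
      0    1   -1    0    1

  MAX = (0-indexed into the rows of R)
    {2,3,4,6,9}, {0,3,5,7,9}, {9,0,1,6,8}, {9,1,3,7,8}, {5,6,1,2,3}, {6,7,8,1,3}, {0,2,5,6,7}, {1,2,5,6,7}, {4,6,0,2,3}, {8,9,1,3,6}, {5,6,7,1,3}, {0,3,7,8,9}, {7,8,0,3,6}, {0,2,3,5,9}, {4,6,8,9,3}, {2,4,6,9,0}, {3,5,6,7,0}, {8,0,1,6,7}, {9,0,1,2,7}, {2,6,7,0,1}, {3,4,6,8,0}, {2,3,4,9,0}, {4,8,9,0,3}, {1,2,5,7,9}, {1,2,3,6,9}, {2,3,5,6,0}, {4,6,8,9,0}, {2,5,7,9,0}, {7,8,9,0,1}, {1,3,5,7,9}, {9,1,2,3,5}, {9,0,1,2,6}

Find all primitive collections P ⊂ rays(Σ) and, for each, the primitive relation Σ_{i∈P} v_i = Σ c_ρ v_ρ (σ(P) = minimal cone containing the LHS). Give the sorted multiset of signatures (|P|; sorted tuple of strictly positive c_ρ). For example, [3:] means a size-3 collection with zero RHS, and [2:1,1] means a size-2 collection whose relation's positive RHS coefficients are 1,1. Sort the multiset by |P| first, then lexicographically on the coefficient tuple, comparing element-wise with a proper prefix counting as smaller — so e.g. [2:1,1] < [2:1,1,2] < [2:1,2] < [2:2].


Σ has 11 primitive collections:

  P = {4,7}:  v_{4} + v_{7} = 0 ; sig = [2:]
  P = {2,8}:  v_{2} + v_{8} = v_{9} ; sig = [2:1]
  P = {1,4}:  v_{1} + v_{4} = v_{6} + v_{9} ; sig = [2:1,1]
  P = {4,5}:  v_{4} + v_{5} = v_{2} + v_{3} ; sig = [2:1,1]
  P = {5,8}:  v_{5} + v_{8} = v_{3} + v_{7} + v_{9} ; sig = [2:1,1,1]
  P = {0,1,3}:  v_{0} + v_{1} + v_{3} = v_{7} ; sig = [3:1]
  P = {2,3,7}:  v_{2} + v_{3} + v_{7} = v_{5} ; sig = [3:1]
  P = {6,7,9}:  v_{6} + v_{7} + v_{9} = v_{1} ; sig = [3:1]
  P = {5,6,9}:  v_{5} + v_{6} + v_{9} = v_{1} + v_{2} + v_{3} ; sig = [3:1,1,1]
  P = {0,1,5}:  v_{0} + v_{1} + v_{5} = v_{2} + 2·v_{7} ; sig = [3:1,2]
  P = {0,3,6,9}:  v_{0} + v_{3} + v_{6} + v_{9} = 0 ; sig = [4:]

so the primitive-relation signature multiset is
    [2:]
    [2:1]
    [2:1,1]
    [2:1,1]
    [2:1,1,1]
    [3:1]
    [3:1]
    [3:1]
    [3:1,1,1]
    [3:1,2]
    [4:]


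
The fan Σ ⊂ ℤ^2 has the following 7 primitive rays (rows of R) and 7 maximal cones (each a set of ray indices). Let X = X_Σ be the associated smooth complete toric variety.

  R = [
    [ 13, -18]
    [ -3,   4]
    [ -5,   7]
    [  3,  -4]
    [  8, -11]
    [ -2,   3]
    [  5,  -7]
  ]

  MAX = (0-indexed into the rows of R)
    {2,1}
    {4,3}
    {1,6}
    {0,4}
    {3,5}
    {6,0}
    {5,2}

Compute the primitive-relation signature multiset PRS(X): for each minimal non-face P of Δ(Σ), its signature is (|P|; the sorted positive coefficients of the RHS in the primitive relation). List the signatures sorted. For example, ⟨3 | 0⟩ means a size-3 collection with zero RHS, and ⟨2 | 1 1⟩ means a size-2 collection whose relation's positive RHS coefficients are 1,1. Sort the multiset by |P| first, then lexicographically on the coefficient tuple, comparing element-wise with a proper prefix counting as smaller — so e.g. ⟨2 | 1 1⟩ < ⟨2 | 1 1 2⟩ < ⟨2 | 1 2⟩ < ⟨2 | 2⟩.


14 collections generate NE(X_Σ); each relation:

  • {1,3}:  v_{1} + v_{3} = 0 — sig = ⟨2 | 0⟩
  • {2,6}:  v_{2} + v_{6} = 0 — sig = ⟨2 | 0⟩
  • {0,2}:  v_{0} + v_{2} = v_{4} — sig = ⟨2 | 1⟩
  • {1,4}:  v_{1} + v_{4} = v_{6} — sig = ⟨2 | 1⟩
  • {1,5}:  v_{1} + v_{5} = v_{2} — sig = ⟨2 | 1⟩
  • {2,3}:  v_{2} + v_{3} = v_{5} — sig = ⟨2 | 1⟩
  • {2,4}:  v_{2} + v_{4} = v_{3} — sig = ⟨2 | 1⟩
  • {3,6}:  v_{3} + v_{6} = v_{4} — sig = ⟨2 | 1⟩
  • {4,6}:  v_{4} + v_{6} = v_{0} — sig = ⟨2 | 1⟩
  • {5,6}:  v_{5} + v_{6} = v_{3} — sig = ⟨2 | 1⟩
  • {0,5}:  v_{0} + v_{5} = v_{3} + v_{4} — sig = ⟨2 | 1 1⟩
  • {0,1}:  v_{0} + v_{1} = 2·v_{6} — sig = ⟨2 | 2⟩
  • {0,3}:  v_{0} + v_{3} = 2·v_{4} — sig = ⟨2 | 2⟩
  • {4,5}:  v_{4} + v_{5} = 2·v_{3} — sig = ⟨2 | 2⟩

so the primitive-relation signature multiset is
    ⟨2 | 0⟩
    ⟨2 | 0⟩
    ⟨2 | 1⟩
    ⟨2 | 1⟩
    ⟨2 | 1⟩
    ⟨2 | 1⟩
    ⟨2 | 1⟩
    ⟨2 | 1⟩
    ⟨2 | 1⟩
    ⟨2 | 1⟩
    ⟨2 | 1 1⟩
    ⟨2 | 2⟩
    ⟨2 | 2⟩
    ⟨2 | 2⟩


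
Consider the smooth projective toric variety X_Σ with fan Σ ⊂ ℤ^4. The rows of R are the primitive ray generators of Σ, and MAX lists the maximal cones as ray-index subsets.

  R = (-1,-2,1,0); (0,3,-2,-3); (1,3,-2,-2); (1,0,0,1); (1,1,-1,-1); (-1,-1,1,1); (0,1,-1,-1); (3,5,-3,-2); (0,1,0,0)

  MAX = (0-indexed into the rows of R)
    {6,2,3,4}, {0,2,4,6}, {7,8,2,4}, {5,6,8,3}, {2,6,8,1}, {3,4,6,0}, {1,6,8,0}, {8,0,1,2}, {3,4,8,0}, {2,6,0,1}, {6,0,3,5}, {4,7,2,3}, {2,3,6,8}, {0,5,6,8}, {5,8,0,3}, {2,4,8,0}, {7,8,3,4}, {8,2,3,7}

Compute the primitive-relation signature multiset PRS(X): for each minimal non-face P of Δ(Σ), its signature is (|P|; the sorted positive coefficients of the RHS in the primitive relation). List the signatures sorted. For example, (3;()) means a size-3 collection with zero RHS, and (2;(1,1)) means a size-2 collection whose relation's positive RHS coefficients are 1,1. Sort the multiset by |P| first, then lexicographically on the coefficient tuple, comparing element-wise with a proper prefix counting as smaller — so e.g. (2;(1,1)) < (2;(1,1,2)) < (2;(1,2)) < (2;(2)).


Σ has 14 primitive collections:

  • {4,5}:  v_{4} + v_{5} = 0 — sig = (2;())
  • {1,3}:  v_{1} + v_{3} = v_{2} — sig = (2;(1))
  • {2,5}:  v_{2} + v_{5} = v_{6} + v_{8} — sig = (2;(1,1))
  • {5,7}:  v_{5} + v_{7} = v_{2} + v_{3} + v_{8} — sig = (2;(1,1,1))
  • {1,7}:  v_{1} + v_{7} = 2·v_{2} + v_{4} + v_{8} — sig = (2;(1,1,2))
  • {0,7}:  v_{0} + v_{7} = 2·v_{4} + v_{8} — sig = (2;(1,2))
  • {1,4}:  v_{1} + v_{4} = v_{0} + 2·v_{2} — sig = (2;(1,2))
  • {6,7}:  v_{6} + v_{7} = 2·v_{2} + v_{3} — sig = (2;(1,2))
  • {1,5}:  v_{1} + v_{5} = v_{0} + 2·v_{6} + 2·v_{8} — sig = (2;(1,2,2))
  • {0,2,3}:  v_{0} + v_{2} + v_{3} = v_{4} — sig = (3;(1))
  • {4,6,8}:  v_{4} + v_{6} + v_{8} = v_{2} — sig = (3;(1))
  • {0,3,6,8}:  v_{0} + v_{3} + v_{6} + v_{8} = 0 — sig = (4;())
  • {0,2,6,8}:  v_{0} + v_{2} + v_{6} + v_{8} = v_{1} — sig = (4;(1))
  • {2,3,4,8}:  v_{2} + v_{3} + v_{4} + v_{8} = v_{7} — sig = (4;(1))

Signatures (|P|; sorted positive RHS coefficients), sorted:
[(2;()), (2;(1)), (2;(1,1)), (2;(1,1,1)), (2;(1,1,2)), (2;(1,2)), (2;(1,2)), (2;(1,2)), (2;(1,2,2)), (3;(1)), (3;(1)), (4;()), (4;(1)), (4;(1))]
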